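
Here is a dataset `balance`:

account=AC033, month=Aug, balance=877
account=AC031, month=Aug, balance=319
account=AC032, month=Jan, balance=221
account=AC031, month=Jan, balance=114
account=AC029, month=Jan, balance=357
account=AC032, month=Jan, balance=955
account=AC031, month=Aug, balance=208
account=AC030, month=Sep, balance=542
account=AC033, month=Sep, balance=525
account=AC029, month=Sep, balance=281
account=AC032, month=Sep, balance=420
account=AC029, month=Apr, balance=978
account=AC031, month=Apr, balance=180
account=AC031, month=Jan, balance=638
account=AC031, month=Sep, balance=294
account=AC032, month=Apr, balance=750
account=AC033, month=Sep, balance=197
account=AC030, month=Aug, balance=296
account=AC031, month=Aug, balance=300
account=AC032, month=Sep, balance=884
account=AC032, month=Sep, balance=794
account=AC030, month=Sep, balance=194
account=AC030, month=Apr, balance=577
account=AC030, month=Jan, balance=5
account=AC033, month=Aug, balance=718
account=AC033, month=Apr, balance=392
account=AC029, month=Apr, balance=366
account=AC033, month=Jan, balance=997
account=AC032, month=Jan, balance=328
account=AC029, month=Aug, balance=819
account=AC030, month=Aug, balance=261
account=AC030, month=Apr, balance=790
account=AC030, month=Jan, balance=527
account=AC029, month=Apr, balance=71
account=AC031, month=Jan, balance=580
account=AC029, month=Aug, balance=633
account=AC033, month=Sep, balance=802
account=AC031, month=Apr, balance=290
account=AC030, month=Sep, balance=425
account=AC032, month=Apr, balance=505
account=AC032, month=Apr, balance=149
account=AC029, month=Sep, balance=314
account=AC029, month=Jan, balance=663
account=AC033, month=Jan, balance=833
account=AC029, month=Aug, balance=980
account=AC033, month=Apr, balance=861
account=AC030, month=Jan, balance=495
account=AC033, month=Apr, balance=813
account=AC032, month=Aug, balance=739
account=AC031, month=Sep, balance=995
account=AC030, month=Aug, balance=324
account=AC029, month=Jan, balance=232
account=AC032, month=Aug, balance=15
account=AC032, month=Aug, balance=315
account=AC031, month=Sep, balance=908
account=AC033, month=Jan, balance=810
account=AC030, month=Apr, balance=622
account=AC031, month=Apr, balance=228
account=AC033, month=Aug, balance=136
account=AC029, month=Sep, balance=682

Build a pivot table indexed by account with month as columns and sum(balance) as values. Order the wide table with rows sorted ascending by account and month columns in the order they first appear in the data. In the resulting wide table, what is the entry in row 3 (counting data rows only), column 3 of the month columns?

With rows sorted ascending by account, row 3 is account=AC031. month columns in first-appearance order: Aug, Jan, Sep, Apr; column 3 is Sep.
Long rows with account=AC031, month=Sep: 294 + 995 + 908 = 2197.

2197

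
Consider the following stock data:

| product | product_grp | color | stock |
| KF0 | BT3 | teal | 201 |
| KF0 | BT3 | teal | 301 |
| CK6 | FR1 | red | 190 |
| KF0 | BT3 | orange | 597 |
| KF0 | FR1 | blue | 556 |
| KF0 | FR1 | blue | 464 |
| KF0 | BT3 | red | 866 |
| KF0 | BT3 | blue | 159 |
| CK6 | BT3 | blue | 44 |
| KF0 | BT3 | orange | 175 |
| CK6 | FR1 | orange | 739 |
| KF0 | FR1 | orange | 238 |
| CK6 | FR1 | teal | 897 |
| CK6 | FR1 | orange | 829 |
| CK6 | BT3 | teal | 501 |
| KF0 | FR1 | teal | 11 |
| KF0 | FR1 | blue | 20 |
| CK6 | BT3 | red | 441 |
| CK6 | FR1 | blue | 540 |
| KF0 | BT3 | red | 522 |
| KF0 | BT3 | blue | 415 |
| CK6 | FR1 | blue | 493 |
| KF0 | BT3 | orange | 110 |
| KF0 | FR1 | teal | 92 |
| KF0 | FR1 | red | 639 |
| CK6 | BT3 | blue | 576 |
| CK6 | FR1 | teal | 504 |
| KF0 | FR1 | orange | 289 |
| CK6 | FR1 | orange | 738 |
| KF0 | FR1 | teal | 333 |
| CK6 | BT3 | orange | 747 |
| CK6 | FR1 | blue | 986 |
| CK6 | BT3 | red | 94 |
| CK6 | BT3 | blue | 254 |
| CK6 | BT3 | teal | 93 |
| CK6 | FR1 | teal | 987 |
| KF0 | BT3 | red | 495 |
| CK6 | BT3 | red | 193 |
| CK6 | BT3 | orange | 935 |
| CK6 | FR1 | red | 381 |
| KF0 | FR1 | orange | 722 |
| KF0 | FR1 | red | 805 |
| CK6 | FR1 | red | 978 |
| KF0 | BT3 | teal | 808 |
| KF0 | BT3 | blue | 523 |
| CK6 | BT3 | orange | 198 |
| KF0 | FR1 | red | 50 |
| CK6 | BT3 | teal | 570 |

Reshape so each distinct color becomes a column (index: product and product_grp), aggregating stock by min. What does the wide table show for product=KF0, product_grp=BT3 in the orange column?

Rows with product=KF0, product_grp=BT3 and color=orange: stock values are 597, 175, 110.
min(597, 175, 110) = 110.

110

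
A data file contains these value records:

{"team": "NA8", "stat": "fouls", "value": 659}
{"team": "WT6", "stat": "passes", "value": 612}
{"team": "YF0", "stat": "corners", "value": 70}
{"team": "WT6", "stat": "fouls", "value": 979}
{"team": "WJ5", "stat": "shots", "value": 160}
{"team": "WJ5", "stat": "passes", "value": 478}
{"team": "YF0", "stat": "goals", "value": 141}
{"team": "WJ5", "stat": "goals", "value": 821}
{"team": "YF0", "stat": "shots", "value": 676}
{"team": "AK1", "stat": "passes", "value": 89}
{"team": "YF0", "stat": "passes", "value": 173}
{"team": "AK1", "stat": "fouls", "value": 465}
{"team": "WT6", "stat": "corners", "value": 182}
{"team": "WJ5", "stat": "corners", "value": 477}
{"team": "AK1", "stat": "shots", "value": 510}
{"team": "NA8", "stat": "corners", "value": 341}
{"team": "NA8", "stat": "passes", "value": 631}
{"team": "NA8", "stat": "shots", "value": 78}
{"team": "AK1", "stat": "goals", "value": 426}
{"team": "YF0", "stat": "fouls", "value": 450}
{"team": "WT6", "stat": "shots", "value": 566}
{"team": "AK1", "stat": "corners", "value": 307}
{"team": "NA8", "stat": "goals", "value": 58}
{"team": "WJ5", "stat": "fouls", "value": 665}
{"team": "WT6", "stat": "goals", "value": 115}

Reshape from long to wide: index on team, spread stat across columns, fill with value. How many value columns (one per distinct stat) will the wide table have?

5

5 distinct stat values: goals, passes, fouls, corners, shots.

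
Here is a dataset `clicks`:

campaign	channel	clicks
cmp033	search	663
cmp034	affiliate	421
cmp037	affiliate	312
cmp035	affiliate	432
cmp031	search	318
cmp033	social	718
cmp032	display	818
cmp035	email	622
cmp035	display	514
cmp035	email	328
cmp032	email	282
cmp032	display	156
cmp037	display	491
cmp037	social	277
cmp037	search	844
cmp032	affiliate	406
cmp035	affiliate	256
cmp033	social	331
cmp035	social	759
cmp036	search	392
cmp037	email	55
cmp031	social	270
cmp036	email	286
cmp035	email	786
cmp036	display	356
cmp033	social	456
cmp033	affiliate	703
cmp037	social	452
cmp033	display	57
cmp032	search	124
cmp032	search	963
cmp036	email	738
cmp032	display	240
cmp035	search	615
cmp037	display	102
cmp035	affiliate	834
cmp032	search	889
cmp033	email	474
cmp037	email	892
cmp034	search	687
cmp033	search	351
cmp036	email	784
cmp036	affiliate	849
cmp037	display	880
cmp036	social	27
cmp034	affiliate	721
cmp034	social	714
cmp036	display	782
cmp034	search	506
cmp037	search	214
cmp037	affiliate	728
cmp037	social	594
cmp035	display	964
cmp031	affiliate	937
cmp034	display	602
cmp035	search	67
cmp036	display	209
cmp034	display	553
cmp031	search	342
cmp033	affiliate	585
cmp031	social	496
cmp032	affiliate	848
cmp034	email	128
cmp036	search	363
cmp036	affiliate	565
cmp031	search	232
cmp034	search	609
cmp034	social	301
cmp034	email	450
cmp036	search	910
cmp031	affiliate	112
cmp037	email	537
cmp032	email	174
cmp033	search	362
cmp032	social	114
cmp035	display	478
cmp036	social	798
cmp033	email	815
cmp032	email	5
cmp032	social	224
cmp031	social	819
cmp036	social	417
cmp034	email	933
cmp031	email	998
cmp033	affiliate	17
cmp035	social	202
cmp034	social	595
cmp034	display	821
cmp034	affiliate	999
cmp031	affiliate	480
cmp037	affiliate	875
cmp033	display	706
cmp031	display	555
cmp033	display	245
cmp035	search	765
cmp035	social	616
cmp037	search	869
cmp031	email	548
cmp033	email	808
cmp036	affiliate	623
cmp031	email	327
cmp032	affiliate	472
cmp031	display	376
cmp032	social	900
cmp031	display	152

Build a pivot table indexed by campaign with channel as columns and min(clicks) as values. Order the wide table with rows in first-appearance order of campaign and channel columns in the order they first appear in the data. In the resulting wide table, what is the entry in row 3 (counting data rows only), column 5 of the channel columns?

With rows in first-appearance order of campaign, row 3 is campaign=cmp037. channel columns in first-appearance order: search, affiliate, social, display, email; column 5 is email.
Long rows with campaign=cmp037, channel=email: min(55, 892, 537) = 55.

55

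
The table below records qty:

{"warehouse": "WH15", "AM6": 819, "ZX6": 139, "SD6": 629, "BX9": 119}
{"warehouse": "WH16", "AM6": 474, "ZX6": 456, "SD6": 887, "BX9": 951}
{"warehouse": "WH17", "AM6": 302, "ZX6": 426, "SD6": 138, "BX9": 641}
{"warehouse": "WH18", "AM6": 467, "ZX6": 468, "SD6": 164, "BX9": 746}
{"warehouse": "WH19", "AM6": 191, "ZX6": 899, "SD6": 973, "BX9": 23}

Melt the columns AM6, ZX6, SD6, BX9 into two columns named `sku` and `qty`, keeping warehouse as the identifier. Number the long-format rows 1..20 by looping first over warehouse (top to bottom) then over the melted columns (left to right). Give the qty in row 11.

138

20 rows total (5 × 4). Row 11: index ⌊(11-1)/4⌋ = 2 into warehouse → WH17; (11-1) mod 4 = 2 into the melted columns → SD6.
So row 11 is (WH17, SD6, 138); qty = 138.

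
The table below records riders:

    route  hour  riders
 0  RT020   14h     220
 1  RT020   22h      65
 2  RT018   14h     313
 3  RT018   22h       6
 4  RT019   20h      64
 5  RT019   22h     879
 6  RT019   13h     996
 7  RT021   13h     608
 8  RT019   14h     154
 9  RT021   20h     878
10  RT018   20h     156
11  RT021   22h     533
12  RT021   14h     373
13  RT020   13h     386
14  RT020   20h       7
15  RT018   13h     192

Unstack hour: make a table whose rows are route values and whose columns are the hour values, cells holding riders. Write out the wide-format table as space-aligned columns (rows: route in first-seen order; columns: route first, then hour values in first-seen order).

Columns: route plus the 4 distinct hour values (14h, 22h, 20h, 13h).
For example, row RT020 column 14h takes riders=220 from the long row (RT020, 14h).

route  14h  22h  20h  13h
RT020  220  65   7    386
RT018  313  6    156  192
RT019  154  879  64   996
RT021  373  533  878  608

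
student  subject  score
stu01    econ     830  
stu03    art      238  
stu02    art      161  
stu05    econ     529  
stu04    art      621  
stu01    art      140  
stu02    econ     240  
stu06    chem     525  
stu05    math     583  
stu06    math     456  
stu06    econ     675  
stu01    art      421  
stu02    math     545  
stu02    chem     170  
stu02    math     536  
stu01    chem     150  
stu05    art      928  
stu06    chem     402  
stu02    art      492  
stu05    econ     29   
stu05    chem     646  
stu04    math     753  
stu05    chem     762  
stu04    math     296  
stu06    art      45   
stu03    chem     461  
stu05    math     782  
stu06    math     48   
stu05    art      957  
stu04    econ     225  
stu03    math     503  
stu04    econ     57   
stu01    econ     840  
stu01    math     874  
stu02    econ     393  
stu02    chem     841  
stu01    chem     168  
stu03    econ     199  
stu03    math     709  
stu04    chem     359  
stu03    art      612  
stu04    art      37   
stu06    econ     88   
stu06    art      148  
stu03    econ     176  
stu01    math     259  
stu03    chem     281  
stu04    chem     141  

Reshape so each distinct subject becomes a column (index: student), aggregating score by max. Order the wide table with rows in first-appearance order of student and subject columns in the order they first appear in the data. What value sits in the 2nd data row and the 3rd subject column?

461

With rows in first-appearance order of student, row 2 is student=stu03. subject columns in first-appearance order: econ, art, chem, math; column 3 is chem.
Long rows with student=stu03, subject=chem: max(461, 281) = 461.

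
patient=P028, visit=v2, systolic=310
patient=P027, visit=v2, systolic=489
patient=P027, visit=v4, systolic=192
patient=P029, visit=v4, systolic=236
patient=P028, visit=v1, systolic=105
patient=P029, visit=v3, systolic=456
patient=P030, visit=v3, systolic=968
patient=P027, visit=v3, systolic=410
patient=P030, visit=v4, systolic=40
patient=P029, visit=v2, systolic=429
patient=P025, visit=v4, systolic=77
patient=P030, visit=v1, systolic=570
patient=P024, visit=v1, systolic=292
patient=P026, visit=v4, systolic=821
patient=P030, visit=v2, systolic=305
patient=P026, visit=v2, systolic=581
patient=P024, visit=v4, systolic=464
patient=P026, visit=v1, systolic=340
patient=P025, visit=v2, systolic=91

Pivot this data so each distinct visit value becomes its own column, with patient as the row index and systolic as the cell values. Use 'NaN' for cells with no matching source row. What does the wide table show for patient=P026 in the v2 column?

The long row with patient=P026, visit=v2 has systolic=581.

581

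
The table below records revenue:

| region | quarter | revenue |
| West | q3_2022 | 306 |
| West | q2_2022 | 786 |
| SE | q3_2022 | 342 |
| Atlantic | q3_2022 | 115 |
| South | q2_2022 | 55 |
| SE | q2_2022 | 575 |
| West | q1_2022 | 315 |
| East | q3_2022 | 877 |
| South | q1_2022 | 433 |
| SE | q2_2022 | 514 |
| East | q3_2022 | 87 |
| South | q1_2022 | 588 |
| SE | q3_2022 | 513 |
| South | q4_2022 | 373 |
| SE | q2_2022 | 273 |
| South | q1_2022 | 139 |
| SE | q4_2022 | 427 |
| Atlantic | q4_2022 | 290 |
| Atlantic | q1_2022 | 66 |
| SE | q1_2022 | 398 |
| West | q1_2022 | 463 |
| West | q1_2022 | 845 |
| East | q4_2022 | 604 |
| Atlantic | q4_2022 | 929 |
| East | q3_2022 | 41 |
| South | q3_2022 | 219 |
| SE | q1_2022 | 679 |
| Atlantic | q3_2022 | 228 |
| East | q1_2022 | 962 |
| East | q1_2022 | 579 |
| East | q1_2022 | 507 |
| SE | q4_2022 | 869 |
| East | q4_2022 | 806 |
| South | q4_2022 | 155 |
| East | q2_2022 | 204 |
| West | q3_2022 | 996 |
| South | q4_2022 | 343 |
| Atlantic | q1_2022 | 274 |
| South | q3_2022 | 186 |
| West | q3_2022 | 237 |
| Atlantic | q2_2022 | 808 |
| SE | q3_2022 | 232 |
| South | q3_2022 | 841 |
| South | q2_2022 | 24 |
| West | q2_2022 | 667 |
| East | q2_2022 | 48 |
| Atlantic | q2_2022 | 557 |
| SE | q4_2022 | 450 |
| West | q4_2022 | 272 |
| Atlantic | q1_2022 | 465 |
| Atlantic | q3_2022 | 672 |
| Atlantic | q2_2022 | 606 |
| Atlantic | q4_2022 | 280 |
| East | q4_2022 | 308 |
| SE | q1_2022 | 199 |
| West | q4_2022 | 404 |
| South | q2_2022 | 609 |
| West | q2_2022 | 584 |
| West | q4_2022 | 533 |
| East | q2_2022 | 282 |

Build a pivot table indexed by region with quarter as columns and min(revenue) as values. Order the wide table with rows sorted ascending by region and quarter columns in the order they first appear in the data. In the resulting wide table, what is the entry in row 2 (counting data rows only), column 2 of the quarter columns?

With rows sorted ascending by region, row 2 is region=East. quarter columns in first-appearance order: q3_2022, q2_2022, q1_2022, q4_2022; column 2 is q2_2022.
Long rows with region=East, quarter=q2_2022: min(204, 48, 282) = 48.

48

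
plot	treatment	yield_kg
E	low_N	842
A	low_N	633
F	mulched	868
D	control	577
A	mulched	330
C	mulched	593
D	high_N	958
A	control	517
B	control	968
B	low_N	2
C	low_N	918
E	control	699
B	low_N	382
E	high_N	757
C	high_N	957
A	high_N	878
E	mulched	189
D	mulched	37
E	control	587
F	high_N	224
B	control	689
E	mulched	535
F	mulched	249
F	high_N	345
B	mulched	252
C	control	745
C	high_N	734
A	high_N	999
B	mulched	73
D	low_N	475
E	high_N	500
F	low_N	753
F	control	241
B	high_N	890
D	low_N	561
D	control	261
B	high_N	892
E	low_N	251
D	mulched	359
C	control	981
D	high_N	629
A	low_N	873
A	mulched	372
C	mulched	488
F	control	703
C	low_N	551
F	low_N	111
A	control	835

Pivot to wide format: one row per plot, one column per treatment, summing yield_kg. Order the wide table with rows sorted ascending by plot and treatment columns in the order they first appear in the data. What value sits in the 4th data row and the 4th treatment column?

With rows sorted ascending by plot, row 4 is plot=D. treatment columns in first-appearance order: low_N, mulched, control, high_N; column 4 is high_N.
Long rows with plot=D, treatment=high_N: 958 + 629 = 1587.

1587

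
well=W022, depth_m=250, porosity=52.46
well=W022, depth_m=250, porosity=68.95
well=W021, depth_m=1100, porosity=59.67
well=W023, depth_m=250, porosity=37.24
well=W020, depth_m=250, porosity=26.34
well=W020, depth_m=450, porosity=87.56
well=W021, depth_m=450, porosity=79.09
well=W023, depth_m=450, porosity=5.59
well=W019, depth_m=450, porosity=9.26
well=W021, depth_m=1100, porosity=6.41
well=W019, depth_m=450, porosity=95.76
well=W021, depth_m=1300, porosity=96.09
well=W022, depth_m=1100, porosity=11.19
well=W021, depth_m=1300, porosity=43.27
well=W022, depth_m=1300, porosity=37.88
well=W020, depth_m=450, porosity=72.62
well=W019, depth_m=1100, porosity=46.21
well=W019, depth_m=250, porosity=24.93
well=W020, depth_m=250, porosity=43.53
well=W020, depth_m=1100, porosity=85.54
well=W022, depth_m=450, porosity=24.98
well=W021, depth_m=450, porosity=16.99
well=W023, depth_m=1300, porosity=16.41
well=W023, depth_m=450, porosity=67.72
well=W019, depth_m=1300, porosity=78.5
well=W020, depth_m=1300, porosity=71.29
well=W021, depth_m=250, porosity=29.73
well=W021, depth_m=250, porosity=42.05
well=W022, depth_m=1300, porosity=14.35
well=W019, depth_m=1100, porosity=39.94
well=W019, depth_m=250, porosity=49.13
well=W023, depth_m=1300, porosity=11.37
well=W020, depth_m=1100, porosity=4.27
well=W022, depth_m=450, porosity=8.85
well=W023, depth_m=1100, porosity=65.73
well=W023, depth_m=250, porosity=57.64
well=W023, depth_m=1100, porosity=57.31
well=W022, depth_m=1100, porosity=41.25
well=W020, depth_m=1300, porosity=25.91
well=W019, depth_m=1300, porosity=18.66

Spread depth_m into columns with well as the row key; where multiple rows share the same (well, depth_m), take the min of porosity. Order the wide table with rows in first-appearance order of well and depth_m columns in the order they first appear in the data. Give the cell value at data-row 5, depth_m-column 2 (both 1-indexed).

With rows in first-appearance order of well, row 5 is well=W019. depth_m columns in first-appearance order: 250, 1100, 450, 1300; column 2 is 1100.
Long rows with well=W019, depth_m=1100: min(46.21, 39.94) = 39.94.

39.94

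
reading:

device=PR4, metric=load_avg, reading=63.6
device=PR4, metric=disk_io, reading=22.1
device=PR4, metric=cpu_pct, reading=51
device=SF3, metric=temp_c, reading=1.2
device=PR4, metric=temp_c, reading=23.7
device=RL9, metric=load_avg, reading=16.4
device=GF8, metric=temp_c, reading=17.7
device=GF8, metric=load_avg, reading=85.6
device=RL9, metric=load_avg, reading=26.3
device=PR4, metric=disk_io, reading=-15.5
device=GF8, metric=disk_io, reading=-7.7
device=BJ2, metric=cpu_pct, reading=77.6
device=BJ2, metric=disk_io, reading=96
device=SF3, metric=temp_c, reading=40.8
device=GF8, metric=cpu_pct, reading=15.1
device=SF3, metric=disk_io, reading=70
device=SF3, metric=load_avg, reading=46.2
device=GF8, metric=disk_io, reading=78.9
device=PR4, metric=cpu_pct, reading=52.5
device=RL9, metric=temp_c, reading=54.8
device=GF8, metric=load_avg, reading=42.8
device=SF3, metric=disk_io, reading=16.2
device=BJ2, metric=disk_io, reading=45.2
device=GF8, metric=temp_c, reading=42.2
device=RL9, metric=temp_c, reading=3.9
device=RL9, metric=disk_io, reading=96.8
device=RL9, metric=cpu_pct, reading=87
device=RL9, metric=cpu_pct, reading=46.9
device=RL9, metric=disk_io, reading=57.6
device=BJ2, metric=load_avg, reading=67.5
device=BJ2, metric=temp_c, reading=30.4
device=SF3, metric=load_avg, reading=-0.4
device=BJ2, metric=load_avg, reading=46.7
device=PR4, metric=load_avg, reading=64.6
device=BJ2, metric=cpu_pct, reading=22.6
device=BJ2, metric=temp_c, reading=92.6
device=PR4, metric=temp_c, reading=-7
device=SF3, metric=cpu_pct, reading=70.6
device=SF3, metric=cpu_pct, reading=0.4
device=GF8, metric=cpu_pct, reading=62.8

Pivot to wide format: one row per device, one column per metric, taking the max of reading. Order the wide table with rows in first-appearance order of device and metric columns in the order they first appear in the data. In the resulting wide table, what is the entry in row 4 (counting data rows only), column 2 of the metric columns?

With rows in first-appearance order of device, row 4 is device=GF8. metric columns in first-appearance order: load_avg, disk_io, cpu_pct, temp_c; column 2 is disk_io.
Long rows with device=GF8, metric=disk_io: max(-7.7, 78.9) = 78.9.

78.9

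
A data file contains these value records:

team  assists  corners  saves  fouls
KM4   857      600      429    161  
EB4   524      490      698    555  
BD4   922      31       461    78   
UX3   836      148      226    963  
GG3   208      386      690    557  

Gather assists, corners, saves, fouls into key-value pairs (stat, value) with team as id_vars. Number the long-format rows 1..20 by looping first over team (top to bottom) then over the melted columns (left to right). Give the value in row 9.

20 rows total (5 × 4). Row 9: index ⌊(9-1)/4⌋ = 2 into team → BD4; (9-1) mod 4 = 0 into the melted columns → assists.
So row 9 is (BD4, assists, 922); value = 922.

922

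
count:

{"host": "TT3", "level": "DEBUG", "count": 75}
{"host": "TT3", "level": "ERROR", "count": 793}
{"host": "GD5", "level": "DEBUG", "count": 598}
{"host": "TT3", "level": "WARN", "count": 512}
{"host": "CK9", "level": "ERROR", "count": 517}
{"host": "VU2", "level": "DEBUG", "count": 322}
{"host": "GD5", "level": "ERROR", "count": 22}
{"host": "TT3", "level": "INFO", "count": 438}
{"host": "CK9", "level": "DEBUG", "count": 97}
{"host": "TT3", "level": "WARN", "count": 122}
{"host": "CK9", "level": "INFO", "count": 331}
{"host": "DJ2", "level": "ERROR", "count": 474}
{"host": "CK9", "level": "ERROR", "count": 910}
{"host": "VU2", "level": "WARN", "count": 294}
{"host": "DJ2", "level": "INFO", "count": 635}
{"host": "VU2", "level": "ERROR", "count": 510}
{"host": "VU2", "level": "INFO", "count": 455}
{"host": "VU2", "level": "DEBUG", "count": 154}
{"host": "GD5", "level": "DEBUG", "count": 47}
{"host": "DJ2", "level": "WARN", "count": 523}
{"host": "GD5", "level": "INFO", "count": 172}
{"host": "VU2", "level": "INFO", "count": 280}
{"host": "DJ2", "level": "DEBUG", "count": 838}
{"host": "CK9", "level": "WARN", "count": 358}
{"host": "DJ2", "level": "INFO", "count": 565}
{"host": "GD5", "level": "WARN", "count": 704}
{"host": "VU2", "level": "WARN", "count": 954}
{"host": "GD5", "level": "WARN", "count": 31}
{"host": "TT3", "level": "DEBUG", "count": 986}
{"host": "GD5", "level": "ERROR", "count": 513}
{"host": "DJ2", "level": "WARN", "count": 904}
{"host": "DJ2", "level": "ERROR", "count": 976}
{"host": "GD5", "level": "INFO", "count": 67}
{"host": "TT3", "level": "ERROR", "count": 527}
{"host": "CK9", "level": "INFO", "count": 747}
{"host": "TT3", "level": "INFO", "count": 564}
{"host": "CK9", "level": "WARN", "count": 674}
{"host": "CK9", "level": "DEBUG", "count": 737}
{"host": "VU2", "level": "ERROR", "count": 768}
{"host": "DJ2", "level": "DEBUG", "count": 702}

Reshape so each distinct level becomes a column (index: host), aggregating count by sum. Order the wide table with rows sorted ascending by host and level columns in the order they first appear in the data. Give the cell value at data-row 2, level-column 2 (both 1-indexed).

With rows sorted ascending by host, row 2 is host=DJ2. level columns in first-appearance order: DEBUG, ERROR, WARN, INFO; column 2 is ERROR.
Long rows with host=DJ2, level=ERROR: 474 + 976 = 1450.

1450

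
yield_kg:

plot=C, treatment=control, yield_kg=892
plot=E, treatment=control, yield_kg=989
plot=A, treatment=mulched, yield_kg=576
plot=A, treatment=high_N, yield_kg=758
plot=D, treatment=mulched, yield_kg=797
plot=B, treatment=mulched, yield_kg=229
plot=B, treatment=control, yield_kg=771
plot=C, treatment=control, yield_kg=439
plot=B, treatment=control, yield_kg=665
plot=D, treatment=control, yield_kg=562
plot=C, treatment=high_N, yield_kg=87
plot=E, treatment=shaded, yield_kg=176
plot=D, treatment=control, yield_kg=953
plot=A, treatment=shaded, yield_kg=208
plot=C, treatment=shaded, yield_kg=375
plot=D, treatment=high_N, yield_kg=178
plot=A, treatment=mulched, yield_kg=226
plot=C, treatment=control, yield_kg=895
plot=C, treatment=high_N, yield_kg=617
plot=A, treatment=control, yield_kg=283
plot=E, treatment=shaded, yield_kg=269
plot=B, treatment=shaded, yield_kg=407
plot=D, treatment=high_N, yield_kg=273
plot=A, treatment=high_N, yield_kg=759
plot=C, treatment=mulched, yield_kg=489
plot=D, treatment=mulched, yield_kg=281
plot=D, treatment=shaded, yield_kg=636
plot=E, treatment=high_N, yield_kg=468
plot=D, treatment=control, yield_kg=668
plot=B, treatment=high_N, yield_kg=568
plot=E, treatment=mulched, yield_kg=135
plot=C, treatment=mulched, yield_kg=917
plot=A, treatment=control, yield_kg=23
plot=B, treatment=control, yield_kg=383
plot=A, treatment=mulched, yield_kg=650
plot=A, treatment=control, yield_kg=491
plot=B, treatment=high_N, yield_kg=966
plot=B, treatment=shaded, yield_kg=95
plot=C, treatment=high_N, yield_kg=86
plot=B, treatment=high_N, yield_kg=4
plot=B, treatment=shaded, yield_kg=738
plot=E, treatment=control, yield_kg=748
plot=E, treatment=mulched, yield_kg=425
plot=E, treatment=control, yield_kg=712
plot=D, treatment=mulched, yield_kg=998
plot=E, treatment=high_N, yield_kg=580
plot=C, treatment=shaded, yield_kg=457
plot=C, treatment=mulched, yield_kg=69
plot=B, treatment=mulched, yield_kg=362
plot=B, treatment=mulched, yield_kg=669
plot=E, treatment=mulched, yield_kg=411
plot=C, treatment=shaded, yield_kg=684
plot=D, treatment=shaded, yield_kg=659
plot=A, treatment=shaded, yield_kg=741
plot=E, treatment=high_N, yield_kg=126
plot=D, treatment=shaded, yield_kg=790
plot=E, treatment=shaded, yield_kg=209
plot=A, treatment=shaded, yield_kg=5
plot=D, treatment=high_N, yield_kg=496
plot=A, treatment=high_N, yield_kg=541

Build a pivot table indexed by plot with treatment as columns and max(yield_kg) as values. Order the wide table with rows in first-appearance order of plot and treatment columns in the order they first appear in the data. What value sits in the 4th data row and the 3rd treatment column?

496

With rows in first-appearance order of plot, row 4 is plot=D. treatment columns in first-appearance order: control, mulched, high_N, shaded; column 3 is high_N.
Long rows with plot=D, treatment=high_N: max(178, 273, 496) = 496.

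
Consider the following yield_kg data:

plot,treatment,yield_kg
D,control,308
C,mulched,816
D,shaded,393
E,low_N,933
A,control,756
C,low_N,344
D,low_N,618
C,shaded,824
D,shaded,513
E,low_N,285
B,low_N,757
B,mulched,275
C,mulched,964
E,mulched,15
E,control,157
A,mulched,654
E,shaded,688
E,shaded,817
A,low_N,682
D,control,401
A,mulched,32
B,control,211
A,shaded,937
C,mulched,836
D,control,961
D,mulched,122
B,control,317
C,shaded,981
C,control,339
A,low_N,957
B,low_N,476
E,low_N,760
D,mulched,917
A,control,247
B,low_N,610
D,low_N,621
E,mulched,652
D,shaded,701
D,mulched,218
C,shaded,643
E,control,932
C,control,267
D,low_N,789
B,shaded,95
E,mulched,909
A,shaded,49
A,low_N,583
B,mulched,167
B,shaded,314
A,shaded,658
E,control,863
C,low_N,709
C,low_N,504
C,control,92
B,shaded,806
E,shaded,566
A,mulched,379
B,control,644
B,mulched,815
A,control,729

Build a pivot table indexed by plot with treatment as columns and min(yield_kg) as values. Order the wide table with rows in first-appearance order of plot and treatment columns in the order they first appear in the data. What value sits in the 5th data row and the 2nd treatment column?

With rows in first-appearance order of plot, row 5 is plot=B. treatment columns in first-appearance order: control, mulched, shaded, low_N; column 2 is mulched.
Long rows with plot=B, treatment=mulched: min(275, 167, 815) = 167.

167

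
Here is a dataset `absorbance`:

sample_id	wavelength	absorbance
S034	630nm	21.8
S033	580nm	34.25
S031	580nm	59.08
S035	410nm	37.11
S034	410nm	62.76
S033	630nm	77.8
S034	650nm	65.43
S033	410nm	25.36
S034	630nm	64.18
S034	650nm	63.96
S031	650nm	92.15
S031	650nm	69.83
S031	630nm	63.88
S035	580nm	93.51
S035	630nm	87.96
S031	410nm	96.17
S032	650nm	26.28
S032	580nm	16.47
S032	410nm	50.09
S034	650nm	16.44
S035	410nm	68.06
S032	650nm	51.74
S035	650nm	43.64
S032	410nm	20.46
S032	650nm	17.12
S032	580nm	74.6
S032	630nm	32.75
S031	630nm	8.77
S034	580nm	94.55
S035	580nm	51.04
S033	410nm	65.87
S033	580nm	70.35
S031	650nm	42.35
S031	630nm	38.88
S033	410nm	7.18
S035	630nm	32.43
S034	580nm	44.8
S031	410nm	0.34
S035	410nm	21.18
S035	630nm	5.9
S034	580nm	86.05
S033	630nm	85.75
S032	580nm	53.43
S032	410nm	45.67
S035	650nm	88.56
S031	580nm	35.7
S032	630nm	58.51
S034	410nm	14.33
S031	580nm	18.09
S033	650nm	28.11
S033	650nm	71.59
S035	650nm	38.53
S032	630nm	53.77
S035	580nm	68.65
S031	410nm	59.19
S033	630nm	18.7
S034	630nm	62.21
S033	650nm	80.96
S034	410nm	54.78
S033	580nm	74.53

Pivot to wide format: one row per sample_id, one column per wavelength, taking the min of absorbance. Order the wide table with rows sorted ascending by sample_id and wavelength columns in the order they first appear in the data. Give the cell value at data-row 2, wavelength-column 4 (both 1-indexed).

17.12

With rows sorted ascending by sample_id, row 2 is sample_id=S032. wavelength columns in first-appearance order: 630nm, 580nm, 410nm, 650nm; column 4 is 650nm.
Long rows with sample_id=S032, wavelength=650nm: min(26.28, 51.74, 17.12) = 17.12.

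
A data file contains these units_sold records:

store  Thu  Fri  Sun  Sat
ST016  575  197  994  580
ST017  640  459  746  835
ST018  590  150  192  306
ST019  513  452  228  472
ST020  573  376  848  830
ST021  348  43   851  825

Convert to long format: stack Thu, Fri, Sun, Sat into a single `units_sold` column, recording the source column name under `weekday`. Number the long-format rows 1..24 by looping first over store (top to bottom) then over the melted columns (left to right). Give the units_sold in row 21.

348

24 rows total (6 × 4). Row 21: index ⌊(21-1)/4⌋ = 5 into store → ST021; (21-1) mod 4 = 0 into the melted columns → Thu.
So row 21 is (ST021, Thu, 348); units_sold = 348.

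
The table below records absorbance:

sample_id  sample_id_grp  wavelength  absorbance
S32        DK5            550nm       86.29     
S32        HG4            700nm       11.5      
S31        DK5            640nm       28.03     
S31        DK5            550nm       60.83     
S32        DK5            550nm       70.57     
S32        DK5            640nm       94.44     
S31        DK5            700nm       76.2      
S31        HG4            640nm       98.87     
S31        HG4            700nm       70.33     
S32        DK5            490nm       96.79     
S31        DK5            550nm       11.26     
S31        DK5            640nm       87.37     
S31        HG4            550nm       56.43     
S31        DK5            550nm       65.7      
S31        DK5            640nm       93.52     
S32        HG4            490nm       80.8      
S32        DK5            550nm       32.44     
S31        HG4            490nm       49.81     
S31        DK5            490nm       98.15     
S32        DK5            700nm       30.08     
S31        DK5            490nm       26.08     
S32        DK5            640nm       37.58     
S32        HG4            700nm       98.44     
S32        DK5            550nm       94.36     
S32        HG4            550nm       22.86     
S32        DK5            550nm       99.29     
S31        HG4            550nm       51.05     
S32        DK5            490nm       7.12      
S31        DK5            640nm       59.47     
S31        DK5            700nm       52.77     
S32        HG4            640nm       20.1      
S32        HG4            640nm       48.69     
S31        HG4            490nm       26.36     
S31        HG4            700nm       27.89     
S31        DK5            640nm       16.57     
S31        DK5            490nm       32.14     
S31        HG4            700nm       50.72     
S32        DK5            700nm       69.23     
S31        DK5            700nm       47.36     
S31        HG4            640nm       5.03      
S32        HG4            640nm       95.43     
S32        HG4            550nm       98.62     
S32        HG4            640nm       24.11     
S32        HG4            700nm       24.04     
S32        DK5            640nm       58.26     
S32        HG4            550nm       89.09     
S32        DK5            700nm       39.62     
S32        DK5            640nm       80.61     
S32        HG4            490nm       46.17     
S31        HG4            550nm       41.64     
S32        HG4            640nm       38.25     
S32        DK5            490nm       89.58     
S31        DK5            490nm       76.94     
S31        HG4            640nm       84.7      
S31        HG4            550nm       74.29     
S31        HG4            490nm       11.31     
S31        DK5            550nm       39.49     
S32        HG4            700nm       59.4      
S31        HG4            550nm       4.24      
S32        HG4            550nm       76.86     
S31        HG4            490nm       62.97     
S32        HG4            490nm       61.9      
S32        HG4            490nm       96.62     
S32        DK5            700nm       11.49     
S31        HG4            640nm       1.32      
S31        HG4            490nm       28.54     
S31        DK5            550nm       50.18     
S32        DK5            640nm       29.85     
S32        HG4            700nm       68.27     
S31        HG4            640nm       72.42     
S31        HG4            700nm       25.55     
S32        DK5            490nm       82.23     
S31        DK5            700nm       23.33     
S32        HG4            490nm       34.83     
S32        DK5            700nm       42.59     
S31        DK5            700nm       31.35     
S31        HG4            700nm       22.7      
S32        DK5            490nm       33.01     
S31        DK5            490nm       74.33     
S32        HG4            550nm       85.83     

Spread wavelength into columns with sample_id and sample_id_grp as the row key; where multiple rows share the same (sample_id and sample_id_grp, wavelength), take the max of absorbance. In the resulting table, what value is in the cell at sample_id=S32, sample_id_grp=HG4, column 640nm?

95.43

Rows with sample_id=S32, sample_id_grp=HG4 and wavelength=640nm: absorbance values are 20.1, 48.69, 95.43, 24.11, 38.25.
max(20.1, 48.69, 95.43, 24.11, 38.25) = 95.43.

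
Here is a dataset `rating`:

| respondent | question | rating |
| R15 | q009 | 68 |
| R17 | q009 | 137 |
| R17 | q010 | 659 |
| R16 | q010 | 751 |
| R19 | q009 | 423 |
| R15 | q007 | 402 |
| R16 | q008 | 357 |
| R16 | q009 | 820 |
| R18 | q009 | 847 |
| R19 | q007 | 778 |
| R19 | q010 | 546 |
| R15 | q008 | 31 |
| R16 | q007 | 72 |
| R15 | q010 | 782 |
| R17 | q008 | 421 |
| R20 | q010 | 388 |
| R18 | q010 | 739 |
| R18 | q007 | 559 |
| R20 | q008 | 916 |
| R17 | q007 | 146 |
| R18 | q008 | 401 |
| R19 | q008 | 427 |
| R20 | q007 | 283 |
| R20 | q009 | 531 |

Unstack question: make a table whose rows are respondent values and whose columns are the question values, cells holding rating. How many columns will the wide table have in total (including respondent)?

5

1 column for respondent plus 4 distinct question values → 5 columns.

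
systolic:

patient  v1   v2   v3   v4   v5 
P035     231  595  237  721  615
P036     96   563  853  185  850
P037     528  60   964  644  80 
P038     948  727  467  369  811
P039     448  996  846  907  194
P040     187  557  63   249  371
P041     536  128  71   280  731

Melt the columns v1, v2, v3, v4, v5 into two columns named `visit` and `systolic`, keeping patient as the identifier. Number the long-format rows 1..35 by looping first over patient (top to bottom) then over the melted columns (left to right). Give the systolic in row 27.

35 rows total (7 × 5). Row 27: index ⌊(27-1)/5⌋ = 5 into patient → P040; (27-1) mod 5 = 1 into the melted columns → v2.
So row 27 is (P040, v2, 557); systolic = 557.

557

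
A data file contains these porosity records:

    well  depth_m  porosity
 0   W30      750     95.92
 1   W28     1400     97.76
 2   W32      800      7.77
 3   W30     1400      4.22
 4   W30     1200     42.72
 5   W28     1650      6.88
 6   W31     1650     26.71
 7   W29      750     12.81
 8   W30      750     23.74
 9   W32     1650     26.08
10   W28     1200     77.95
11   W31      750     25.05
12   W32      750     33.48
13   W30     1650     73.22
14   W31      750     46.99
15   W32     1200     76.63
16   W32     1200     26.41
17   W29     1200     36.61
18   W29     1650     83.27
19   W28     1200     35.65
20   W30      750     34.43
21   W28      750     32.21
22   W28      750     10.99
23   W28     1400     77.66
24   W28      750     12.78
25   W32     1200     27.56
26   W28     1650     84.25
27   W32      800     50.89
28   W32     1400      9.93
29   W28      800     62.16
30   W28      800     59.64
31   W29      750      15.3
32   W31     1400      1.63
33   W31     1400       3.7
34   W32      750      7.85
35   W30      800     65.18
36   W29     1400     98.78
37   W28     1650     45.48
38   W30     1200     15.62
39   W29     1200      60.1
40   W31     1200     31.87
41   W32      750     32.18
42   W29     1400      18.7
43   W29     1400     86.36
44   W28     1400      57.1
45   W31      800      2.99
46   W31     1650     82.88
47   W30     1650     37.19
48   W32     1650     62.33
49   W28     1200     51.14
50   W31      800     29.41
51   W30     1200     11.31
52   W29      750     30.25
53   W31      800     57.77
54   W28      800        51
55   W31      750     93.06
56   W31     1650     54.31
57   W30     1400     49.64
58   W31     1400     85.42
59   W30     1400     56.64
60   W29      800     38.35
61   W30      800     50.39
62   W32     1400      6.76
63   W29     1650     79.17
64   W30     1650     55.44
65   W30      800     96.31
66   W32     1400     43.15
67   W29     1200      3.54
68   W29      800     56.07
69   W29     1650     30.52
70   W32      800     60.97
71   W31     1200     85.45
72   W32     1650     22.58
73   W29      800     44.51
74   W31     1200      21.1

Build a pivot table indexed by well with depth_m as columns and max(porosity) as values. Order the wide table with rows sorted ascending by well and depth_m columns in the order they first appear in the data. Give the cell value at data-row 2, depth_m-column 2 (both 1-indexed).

98.78

With rows sorted ascending by well, row 2 is well=W29. depth_m columns in first-appearance order: 750, 1400, 800, 1200, 1650; column 2 is 1400.
Long rows with well=W29, depth_m=1400: max(98.78, 18.7, 86.36) = 98.78.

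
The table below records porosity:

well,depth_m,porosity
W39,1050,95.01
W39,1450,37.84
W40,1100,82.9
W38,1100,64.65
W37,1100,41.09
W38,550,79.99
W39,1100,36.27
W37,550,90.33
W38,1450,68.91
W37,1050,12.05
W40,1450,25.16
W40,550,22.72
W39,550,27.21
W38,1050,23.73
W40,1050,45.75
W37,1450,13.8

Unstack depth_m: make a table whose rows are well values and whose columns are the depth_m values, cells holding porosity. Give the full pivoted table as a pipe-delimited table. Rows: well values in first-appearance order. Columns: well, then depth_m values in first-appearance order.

Columns: well plus the 4 distinct depth_m values (1050, 1450, 1100, 550).
For example, row W39 column 1050 takes porosity=95.01 from the long row (W39, 1050).

| well | 1050 | 1450 | 1100 | 550 |
| W39 | 95.01 | 37.84 | 36.27 | 27.21 |
| W40 | 45.75 | 25.16 | 82.9 | 22.72 |
| W38 | 23.73 | 68.91 | 64.65 | 79.99 |
| W37 | 12.05 | 13.8 | 41.09 | 90.33 |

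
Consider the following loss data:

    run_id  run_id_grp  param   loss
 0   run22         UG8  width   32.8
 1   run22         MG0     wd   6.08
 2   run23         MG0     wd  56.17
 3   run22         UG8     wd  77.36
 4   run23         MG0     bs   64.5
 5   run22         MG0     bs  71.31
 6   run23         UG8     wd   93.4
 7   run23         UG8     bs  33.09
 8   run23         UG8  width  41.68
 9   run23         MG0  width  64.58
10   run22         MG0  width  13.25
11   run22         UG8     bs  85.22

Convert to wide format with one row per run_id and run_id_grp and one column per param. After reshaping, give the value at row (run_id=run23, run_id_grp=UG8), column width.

41.68

Wide layout: rows indexed by run_id and run_id_grp, columns are the 3 distinct param values (width, wd, bs).
Cell (run_id=run23, run_id_grp=UG8, param=width) draws from the long row where run_id=run23, run_id_grp=UG8 and param=width, which has loss=41.68.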